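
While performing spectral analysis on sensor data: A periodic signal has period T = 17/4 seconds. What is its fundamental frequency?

The fundamental frequency is the reciprocal of the period.
f = 1/T = 1/(17/4) = 4/17 Hz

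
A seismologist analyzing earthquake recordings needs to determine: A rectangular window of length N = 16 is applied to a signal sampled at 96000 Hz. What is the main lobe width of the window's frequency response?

For a rectangular window of length N,
the main lobe width in frequency is 2*f_s/N.
= 2*96000/16 = 12000 Hz
This determines the minimum frequency separation for resolving two sinusoids.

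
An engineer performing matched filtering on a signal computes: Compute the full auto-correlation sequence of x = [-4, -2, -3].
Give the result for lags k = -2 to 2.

r_xx[k] = sum_m x[m]*x[m+k], indexed from 0, for k = -2 to 2:
  r_xx[-2] = x[2]*x[0] = 12
  r_xx[-1] = x[1]*x[0] + x[2]*x[1] = 14
  r_xx[0] = x[0]*x[0] + x[1]*x[1] + x[2]*x[2] = 29
  r_xx[1] = x[0]*x[1] + x[1]*x[2] = 14
  r_xx[2] = x[0]*x[2] = 12
r_xx = [12, 14, 29, 14, 12]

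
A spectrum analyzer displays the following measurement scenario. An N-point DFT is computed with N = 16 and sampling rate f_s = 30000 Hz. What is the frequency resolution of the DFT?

DFT frequency resolution = f_s / N
= 30000 / 16 = 1875 Hz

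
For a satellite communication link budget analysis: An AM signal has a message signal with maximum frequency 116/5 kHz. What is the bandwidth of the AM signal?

In AM (double-sideband), the bandwidth is twice the message frequency.
BW = 2 * f_m = 2 * 116/5 kHz = 232/5 kHz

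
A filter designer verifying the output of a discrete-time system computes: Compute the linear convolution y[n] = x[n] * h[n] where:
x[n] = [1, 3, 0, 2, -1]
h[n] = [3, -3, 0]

y[n] = sum_k x[k]*h[n-k]. Output length = len(x) + len(h) - 1 = 5 + 3 - 1 = 7.
y[0] = 1*3 = 3
y[1] = 3*3 + 1*-3 = 6
y[2] = 0*3 + 3*-3 + 1*0 = -9
y[3] = 2*3 + 0*-3 + 3*0 = 6
y[4] = -1*3 + 2*-3 + 0*0 = -9
y[5] = -1*-3 + 2*0 = 3
y[6] = -1*0 = 0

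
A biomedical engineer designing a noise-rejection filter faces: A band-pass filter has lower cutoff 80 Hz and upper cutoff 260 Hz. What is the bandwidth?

Bandwidth = f_high - f_low
= 260 Hz - 80 Hz = 180 Hz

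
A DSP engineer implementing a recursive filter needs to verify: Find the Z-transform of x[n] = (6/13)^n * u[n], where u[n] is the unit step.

The Z-transform of a^n * u[n] is z/(z-a) for |z| > |a|.
Here a = 6/13, so X(z) = z/(z - (6/13)) = 13z/(13z - 6)
ROC: |z| > 6/13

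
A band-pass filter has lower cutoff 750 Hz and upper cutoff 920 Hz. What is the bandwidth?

Bandwidth = f_high - f_low
= 920 Hz - 750 Hz = 170 Hz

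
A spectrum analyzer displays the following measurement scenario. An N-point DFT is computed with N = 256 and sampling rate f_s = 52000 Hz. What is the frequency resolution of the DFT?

DFT frequency resolution = f_s / N
= 52000 / 256 = 1625/8 Hz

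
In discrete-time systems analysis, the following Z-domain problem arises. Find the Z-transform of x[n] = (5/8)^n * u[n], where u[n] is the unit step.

The Z-transform of a^n * u[n] is z/(z-a) for |z| > |a|.
Here a = 5/8, so X(z) = z/(z - (5/8)) = 8z/(8z - 5)
ROC: |z| > 5/8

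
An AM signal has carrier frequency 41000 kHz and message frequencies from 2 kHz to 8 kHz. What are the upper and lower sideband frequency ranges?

Upper sideband (USB) = fc + [fm_low, fm_high] = 41000 + [2, 8] = [41002, 41008] kHz
Lower sideband (LSB) = fc - [fm_high, fm_low] = 41000 - [8, 2] = [40992, 40998] kHz
Total occupied spectrum: 40992 kHz to 41008 kHz (plus carrier at 41000 kHz)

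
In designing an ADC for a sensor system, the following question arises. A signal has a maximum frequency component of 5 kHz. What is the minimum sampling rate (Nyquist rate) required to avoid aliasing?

By the Nyquist-Shannon sampling theorem,
the minimum sampling rate (Nyquist rate) must be at least 2 * f_max.
Nyquist rate = 2 * 5 kHz = 10 kHz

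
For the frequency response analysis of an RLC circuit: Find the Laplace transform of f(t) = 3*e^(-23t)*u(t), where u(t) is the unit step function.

Standard Laplace transform pair:
e^(-at)*u(t) <-> 1/(s+a)
With a = 23: L{3*e^(-23t)*u(t)} = 3/(s+23), ROC: Re(s) > -23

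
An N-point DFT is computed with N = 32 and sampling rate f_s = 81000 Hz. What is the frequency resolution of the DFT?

DFT frequency resolution = f_s / N
= 81000 / 32 = 10125/4 Hz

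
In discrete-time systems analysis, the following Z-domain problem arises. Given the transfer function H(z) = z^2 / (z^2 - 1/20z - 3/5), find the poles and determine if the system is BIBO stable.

Poles are roots of the denominator: z^2 - 1/20z - 3/5 = 0.
Quadratic formula: z = [-(-1/20) +/- sqrt((-1/20)^2 - 4*(-3/5))] / 2
Discriminant = 1/400 + 12/5 = 961/400; sqrt = 31/20.
z = (1/20 +/- 31/20) / 2 => z = 4/5 or z = -3/4.
|p1| = 3/4, |p2| = 4/5.
For BIBO stability, all poles must lie inside the unit circle (|p| < 1).
System is STABLE since both |p| < 1.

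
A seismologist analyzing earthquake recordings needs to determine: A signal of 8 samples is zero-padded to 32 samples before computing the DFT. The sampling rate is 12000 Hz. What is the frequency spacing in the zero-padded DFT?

Original DFT: N = 8, resolution = f_s/N = 12000/8 = 1500 Hz
Zero-padded DFT: N = 32, resolution = f_s/N = 12000/32 = 375 Hz
Zero-padding interpolates the spectrum (finer frequency grid)
but does NOT improve the true spectral resolution (ability to resolve close frequencies).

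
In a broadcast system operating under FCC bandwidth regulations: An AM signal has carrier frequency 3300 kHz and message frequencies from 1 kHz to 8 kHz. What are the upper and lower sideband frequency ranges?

Upper sideband (USB) = fc + [fm_low, fm_high] = 3300 + [1, 8] = [3301, 3308] kHz
Lower sideband (LSB) = fc - [fm_high, fm_low] = 3300 - [8, 1] = [3292, 3299] kHz
Total occupied spectrum: 3292 kHz to 3308 kHz (plus carrier at 3300 kHz)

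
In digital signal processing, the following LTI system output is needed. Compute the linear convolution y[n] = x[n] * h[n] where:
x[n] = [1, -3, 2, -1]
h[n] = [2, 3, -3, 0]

y[n] = sum_k x[k]*h[n-k]. Output length = len(x) + len(h) - 1 = 4 + 4 - 1 = 7.
y[0] = 1*2 = 2
y[1] = -3*2 + 1*3 = -3
y[2] = 2*2 + -3*3 + 1*-3 = -8
y[3] = -1*2 + 2*3 + -3*-3 + 1*0 = 13
y[4] = -1*3 + 2*-3 + -3*0 = -9
y[5] = -1*-3 + 2*0 = 3
y[6] = -1*0 = 0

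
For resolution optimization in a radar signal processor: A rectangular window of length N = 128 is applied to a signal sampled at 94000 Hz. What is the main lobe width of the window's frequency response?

For a rectangular window of length N,
the main lobe width in frequency is 2*f_s/N.
= 2*94000/128 = 5875/4 Hz
This determines the minimum frequency separation for resolving two sinusoids.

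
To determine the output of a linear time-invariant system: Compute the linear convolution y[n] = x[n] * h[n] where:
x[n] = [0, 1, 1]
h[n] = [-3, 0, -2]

y[n] = sum_k x[k]*h[n-k]. Output length = len(x) + len(h) - 1 = 3 + 3 - 1 = 5.
y[0] = 0*-3 = 0
y[1] = 1*-3 + 0*0 = -3
y[2] = 1*-3 + 1*0 + 0*-2 = -3
y[3] = 1*0 + 1*-2 = -2
y[4] = 1*-2 = -2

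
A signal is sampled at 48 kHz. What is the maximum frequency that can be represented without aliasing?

The maximum frequency that can be represented without aliasing
is the Nyquist frequency: f_max = f_s / 2 = 48 kHz / 2 = 24 kHz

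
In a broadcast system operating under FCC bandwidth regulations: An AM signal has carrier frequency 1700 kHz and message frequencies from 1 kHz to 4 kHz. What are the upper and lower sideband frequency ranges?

Upper sideband (USB) = fc + [fm_low, fm_high] = 1700 + [1, 4] = [1701, 1704] kHz
Lower sideband (LSB) = fc - [fm_high, fm_low] = 1700 - [4, 1] = [1696, 1699] kHz
Total occupied spectrum: 1696 kHz to 1704 kHz (plus carrier at 1700 kHz)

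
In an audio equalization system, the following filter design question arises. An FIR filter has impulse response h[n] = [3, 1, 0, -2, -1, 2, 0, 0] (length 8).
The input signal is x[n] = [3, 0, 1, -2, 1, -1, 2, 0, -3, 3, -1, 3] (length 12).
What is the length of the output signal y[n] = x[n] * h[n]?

For linear convolution, the output length is:
len(y) = len(x) + len(h) - 1 = 12 + 8 - 1 = 19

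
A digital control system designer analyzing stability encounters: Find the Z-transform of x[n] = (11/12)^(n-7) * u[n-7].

Time-shifting property: if X(z) = Z{x[n]}, then Z{x[n-d]} = z^(-d) * X(z)
X(z) = z/(z - 11/12) for x[n] = (11/12)^n * u[n]
Z{x[n-7]} = z^(-7) * z/(z - 11/12) = z^(-6)/(z - 11/12)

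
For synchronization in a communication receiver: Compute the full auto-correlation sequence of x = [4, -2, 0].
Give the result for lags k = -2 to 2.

r_xx[k] = sum_m x[m]*x[m+k], indexed from 0, for k = -2 to 2:
  r_xx[-2] = x[2]*x[0] = 0
  r_xx[-1] = x[1]*x[0] + x[2]*x[1] = -8
  r_xx[0] = x[0]*x[0] + x[1]*x[1] + x[2]*x[2] = 20
  r_xx[1] = x[0]*x[1] + x[1]*x[2] = -8
  r_xx[2] = x[0]*x[2] = 0
r_xx = [0, -8, 20, -8, 0]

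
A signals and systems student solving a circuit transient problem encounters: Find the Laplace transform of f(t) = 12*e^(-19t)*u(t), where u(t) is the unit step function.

Standard Laplace transform pair:
e^(-at)*u(t) <-> 1/(s+a)
With a = 19: L{12*e^(-19t)*u(t)} = 12/(s+19), ROC: Re(s) > -19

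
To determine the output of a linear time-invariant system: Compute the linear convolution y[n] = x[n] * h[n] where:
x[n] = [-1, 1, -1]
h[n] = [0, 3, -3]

y[n] = sum_k x[k]*h[n-k]. Output length = len(x) + len(h) - 1 = 3 + 3 - 1 = 5.
y[0] = -1*0 = 0
y[1] = 1*0 + -1*3 = -3
y[2] = -1*0 + 1*3 + -1*-3 = 6
y[3] = -1*3 + 1*-3 = -6
y[4] = -1*-3 = 3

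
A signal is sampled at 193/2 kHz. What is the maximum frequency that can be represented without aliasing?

The maximum frequency that can be represented without aliasing
is the Nyquist frequency: f_max = f_s / 2 = 193/2 kHz / 2 = 193/4 kHz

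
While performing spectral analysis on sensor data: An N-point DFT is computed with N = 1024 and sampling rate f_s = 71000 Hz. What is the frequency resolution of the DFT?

DFT frequency resolution = f_s / N
= 71000 / 1024 = 8875/128 Hz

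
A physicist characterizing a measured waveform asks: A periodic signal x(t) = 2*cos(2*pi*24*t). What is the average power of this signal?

Average power of A*cos(wt) is A^2/2.
P = 2^2 / 2 = 4/2 = 2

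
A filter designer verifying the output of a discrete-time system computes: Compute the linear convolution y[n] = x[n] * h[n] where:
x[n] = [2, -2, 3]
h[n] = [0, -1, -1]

y[n] = sum_k x[k]*h[n-k]. Output length = len(x) + len(h) - 1 = 3 + 3 - 1 = 5.
y[0] = 2*0 = 0
y[1] = -2*0 + 2*-1 = -2
y[2] = 3*0 + -2*-1 + 2*-1 = 0
y[3] = 3*-1 + -2*-1 = -1
y[4] = 3*-1 = -3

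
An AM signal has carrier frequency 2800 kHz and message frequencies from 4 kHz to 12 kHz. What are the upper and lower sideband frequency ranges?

Upper sideband (USB) = fc + [fm_low, fm_high] = 2800 + [4, 12] = [2804, 2812] kHz
Lower sideband (LSB) = fc - [fm_high, fm_low] = 2800 - [12, 4] = [2788, 2796] kHz
Total occupied spectrum: 2788 kHz to 2812 kHz (plus carrier at 2800 kHz)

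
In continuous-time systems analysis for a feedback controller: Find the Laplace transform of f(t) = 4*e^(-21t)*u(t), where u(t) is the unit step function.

Standard Laplace transform pair:
e^(-at)*u(t) <-> 1/(s+a)
With a = 21: L{4*e^(-21t)*u(t)} = 4/(s+21), ROC: Re(s) > -21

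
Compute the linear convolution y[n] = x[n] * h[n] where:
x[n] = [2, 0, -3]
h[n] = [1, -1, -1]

y[n] = sum_k x[k]*h[n-k]. Output length = len(x) + len(h) - 1 = 3 + 3 - 1 = 5.
y[0] = 2*1 = 2
y[1] = 0*1 + 2*-1 = -2
y[2] = -3*1 + 0*-1 + 2*-1 = -5
y[3] = -3*-1 + 0*-1 = 3
y[4] = -3*-1 = 3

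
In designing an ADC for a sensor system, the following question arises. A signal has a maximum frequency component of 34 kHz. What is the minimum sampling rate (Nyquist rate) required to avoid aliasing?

By the Nyquist-Shannon sampling theorem,
the minimum sampling rate (Nyquist rate) must be at least 2 * f_max.
Nyquist rate = 2 * 34 kHz = 68 kHz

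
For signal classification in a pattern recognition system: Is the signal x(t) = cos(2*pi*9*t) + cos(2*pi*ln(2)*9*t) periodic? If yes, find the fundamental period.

f1 = 9 Hz, f2 = 9*ln(2) Hz
Ratio f2/f1 = ln(2), which is irrational.
Since the frequency ratio is irrational, no common period exists.
The signal is not periodic.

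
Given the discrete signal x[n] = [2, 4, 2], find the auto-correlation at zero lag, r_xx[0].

The auto-correlation at zero lag r_xx[0] equals the signal energy.
r_xx[0] = sum of x[n]^2 = 2^2 + 4^2 + 2^2
= 4 + 16 + 4 = 24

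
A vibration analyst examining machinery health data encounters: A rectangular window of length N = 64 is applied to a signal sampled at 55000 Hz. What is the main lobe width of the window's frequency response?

For a rectangular window of length N,
the main lobe width in frequency is 2*f_s/N.
= 2*55000/64 = 6875/4 Hz
This determines the minimum frequency separation for resolving two sinusoids.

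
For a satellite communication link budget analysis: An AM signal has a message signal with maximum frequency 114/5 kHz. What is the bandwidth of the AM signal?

In AM (double-sideband), the bandwidth is twice the message frequency.
BW = 2 * f_m = 2 * 114/5 kHz = 228/5 kHz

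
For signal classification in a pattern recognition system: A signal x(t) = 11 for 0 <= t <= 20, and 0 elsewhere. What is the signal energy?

Energy = integral of |x(t)|^2 dt over the signal duration
= 11^2 * 20 = 121 * 20 = 2420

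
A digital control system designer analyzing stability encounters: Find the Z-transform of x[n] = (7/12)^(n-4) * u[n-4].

Time-shifting property: if X(z) = Z{x[n]}, then Z{x[n-d]} = z^(-d) * X(z)
X(z) = z/(z - 7/12) for x[n] = (7/12)^n * u[n]
Z{x[n-4]} = z^(-4) * z/(z - 7/12) = z^(-3)/(z - 7/12)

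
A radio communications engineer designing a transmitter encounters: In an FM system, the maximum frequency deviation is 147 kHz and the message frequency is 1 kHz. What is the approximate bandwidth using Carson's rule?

Carson's rule: BW = 2*(delta_f + f_m)
= 2*(147 + 1) kHz = 296 kHz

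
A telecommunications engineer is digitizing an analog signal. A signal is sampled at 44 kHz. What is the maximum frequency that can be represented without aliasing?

The maximum frequency that can be represented without aliasing
is the Nyquist frequency: f_max = f_s / 2 = 44 kHz / 2 = 22 kHz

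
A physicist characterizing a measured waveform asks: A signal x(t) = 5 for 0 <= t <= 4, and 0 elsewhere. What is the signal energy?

Energy = integral of |x(t)|^2 dt over the signal duration
= 5^2 * 4 = 25 * 4 = 100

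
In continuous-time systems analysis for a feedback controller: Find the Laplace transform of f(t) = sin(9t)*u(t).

Standard pair: sin(wt)*u(t) <-> w/(s^2+w^2)
With w = 9: L{sin(9t)*u(t)} = 9/(s^2+81)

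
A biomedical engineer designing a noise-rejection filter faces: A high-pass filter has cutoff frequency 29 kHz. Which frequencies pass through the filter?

A high-pass filter passes all frequencies above the cutoff frequency 29 kHz and attenuates lower frequencies.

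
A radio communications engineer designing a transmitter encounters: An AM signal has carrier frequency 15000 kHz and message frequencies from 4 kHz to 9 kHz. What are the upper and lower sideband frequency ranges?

Upper sideband (USB) = fc + [fm_low, fm_high] = 15000 + [4, 9] = [15004, 15009] kHz
Lower sideband (LSB) = fc - [fm_high, fm_low] = 15000 - [9, 4] = [14991, 14996] kHz
Total occupied spectrum: 14991 kHz to 15009 kHz (plus carrier at 15000 kHz)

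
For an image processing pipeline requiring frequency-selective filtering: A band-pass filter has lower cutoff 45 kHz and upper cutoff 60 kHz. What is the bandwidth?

Bandwidth = f_high - f_low
= 60 kHz - 45 kHz = 15 kHz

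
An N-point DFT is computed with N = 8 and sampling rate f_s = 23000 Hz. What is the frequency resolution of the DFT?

DFT frequency resolution = f_s / N
= 23000 / 8 = 2875 Hz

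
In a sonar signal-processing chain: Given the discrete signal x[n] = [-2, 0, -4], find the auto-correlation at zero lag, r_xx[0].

The auto-correlation at zero lag r_xx[0] equals the signal energy.
r_xx[0] = sum of x[n]^2 = (-2)^2 + 0^2 + (-4)^2
= 4 + 0 + 16 = 20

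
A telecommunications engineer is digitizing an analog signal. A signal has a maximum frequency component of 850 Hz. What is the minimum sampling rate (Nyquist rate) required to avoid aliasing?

By the Nyquist-Shannon sampling theorem,
the minimum sampling rate (Nyquist rate) must be at least 2 * f_max.
Nyquist rate = 2 * 850 Hz = 1700 Hz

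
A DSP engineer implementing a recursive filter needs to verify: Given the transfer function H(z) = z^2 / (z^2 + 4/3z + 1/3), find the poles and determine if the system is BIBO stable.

Poles are roots of the denominator: z^2 + 4/3z + 1/3 = 0.
Quadratic formula: z = [-(4/3) +/- sqrt((4/3)^2 - 4*(1/3))] / 2
Discriminant = 16/9 - 4/3 = 4/9; sqrt = 2/3.
z = (-4/3 +/- 2/3) / 2 => z = -1/3 or z = -1.
|p1| = 1, |p2| = 1/3.
For BIBO stability, all poles must lie inside the unit circle (|p| < 1).
System is UNSTABLE since at least one |p| >= 1.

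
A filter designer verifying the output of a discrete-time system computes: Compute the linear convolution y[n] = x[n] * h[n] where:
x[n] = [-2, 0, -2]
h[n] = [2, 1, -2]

y[n] = sum_k x[k]*h[n-k]. Output length = len(x) + len(h) - 1 = 3 + 3 - 1 = 5.
y[0] = -2*2 = -4
y[1] = 0*2 + -2*1 = -2
y[2] = -2*2 + 0*1 + -2*-2 = 0
y[3] = -2*1 + 0*-2 = -2
y[4] = -2*-2 = 4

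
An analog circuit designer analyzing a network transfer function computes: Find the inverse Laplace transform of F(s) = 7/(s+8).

Standard pair: k/(s+a) <-> k*e^(-at)*u(t)
With k=7, a=8: f(t) = 7*e^(-8t)*u(t)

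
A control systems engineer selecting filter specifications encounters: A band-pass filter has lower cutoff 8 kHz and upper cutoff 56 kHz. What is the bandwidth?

Bandwidth = f_high - f_low
= 56 kHz - 8 kHz = 48 kHz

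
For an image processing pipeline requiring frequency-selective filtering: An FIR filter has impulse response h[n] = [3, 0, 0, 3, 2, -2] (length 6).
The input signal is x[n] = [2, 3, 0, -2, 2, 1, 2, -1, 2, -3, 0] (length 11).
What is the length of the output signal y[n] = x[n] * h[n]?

For linear convolution, the output length is:
len(y) = len(x) + len(h) - 1 = 11 + 6 - 1 = 16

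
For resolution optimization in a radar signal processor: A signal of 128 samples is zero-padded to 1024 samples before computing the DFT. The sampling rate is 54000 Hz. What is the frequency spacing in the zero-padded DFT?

Original DFT: N = 128, resolution = f_s/N = 54000/128 = 3375/8 Hz
Zero-padded DFT: N = 1024, resolution = f_s/N = 54000/1024 = 3375/64 Hz
Zero-padding interpolates the spectrum (finer frequency grid)
but does NOT improve the true spectral resolution (ability to resolve close frequencies).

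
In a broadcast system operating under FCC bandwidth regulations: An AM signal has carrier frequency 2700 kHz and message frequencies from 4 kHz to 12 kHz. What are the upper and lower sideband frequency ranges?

Upper sideband (USB) = fc + [fm_low, fm_high] = 2700 + [4, 12] = [2704, 2712] kHz
Lower sideband (LSB) = fc - [fm_high, fm_low] = 2700 - [12, 4] = [2688, 2696] kHz
Total occupied spectrum: 2688 kHz to 2712 kHz (plus carrier at 2700 kHz)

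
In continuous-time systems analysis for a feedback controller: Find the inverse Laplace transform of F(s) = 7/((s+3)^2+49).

Standard pair: w/((s+a)^2+w^2) <-> e^(-at)*sin(wt)*u(t)
With a=3, w=7: f(t) = e^(-3t)*sin(7t)*u(t)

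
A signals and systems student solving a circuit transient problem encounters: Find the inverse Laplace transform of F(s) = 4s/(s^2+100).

Standard pair: s/(s^2+w^2) <-> cos(wt)*u(t)
With k=4, w=10: f(t) = 4*cos(10t)*u(t)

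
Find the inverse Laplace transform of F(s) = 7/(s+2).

Standard pair: k/(s+a) <-> k*e^(-at)*u(t)
With k=7, a=2: f(t) = 7*e^(-2t)*u(t)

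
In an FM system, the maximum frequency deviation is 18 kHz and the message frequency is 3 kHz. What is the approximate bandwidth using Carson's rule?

Carson's rule: BW = 2*(delta_f + f_m)
= 2*(18 + 3) kHz = 42 kHz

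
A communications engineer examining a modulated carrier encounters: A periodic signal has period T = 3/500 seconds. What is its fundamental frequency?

The fundamental frequency is the reciprocal of the period.
f = 1/T = 1/(3/500) = 500/3 Hz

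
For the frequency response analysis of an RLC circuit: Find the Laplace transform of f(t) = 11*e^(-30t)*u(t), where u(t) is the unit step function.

Standard Laplace transform pair:
e^(-at)*u(t) <-> 1/(s+a)
With a = 30: L{11*e^(-30t)*u(t)} = 11/(s+30), ROC: Re(s) > -30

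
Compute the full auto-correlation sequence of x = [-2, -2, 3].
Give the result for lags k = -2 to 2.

r_xx[k] = sum_m x[m]*x[m+k], indexed from 0, for k = -2 to 2:
  r_xx[-2] = x[2]*x[0] = -6
  r_xx[-1] = x[1]*x[0] + x[2]*x[1] = -2
  r_xx[0] = x[0]*x[0] + x[1]*x[1] + x[2]*x[2] = 17
  r_xx[1] = x[0]*x[1] + x[1]*x[2] = -2
  r_xx[2] = x[0]*x[2] = -6
r_xx = [-6, -2, 17, -2, -6]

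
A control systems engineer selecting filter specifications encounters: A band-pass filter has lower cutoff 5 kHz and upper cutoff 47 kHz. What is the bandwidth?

Bandwidth = f_high - f_low
= 47 kHz - 5 kHz = 42 kHz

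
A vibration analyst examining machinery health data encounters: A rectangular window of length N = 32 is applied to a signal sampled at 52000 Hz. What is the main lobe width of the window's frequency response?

For a rectangular window of length N,
the main lobe width in frequency is 2*f_s/N.
= 2*52000/32 = 3250 Hz
This determines the minimum frequency separation for resolving two sinusoids.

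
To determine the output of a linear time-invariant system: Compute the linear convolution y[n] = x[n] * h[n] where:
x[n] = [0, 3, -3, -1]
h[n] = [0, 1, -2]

y[n] = sum_k x[k]*h[n-k]. Output length = len(x) + len(h) - 1 = 4 + 3 - 1 = 6.
y[0] = 0*0 = 0
y[1] = 3*0 + 0*1 = 0
y[2] = -3*0 + 3*1 + 0*-2 = 3
y[3] = -1*0 + -3*1 + 3*-2 = -9
y[4] = -1*1 + -3*-2 = 5
y[5] = -1*-2 = 2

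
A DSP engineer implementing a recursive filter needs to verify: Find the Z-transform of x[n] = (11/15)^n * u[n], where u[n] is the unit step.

The Z-transform of a^n * u[n] is z/(z-a) for |z| > |a|.
Here a = 11/15, so X(z) = z/(z - (11/15)) = 15z/(15z - 11)
ROC: |z| > 11/15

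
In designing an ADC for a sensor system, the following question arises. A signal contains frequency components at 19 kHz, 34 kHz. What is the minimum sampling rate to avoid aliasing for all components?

The highest frequency component is f_max = 34 kHz.
Nyquist rate = 2 * f_max = 2 * 34 kHz = 68 kHz.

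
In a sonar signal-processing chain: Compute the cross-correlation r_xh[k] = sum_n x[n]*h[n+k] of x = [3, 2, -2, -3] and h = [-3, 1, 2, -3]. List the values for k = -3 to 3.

Both sequences indexed from 0 and zero outside their support.
Lags with overlap: k = -3 to 3.
  r_xh[-3] = x[3]*h[0] = 9
  r_xh[-2] = x[2]*h[0] + x[3]*h[1] = 3
  r_xh[-1] = x[1]*h[0] + x[2]*h[1] + x[3]*h[2] = -14
  r_xh[0] = x[0]*h[0] + x[1]*h[1] + x[2]*h[2] + x[3]*h[3] = -2
  r_xh[1] = x[0]*h[1] + x[1]*h[2] + x[2]*h[3] = 13
  r_xh[2] = x[0]*h[2] + x[1]*h[3] = 0
  r_xh[3] = x[0]*h[3] = -9
r_xh = [9, 3, -14, -2, 13, 0, -9] (for k = -3, ..., 3)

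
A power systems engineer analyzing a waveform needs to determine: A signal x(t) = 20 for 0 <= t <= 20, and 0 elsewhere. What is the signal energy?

Energy = integral of |x(t)|^2 dt over the signal duration
= 20^2 * 20 = 400 * 20 = 8000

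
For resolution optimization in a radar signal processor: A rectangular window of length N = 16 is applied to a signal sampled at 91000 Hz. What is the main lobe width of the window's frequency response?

For a rectangular window of length N,
the main lobe width in frequency is 2*f_s/N.
= 2*91000/16 = 11375 Hz
This determines the minimum frequency separation for resolving two sinusoids.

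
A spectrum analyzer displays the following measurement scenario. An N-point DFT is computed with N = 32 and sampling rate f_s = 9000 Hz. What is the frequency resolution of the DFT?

DFT frequency resolution = f_s / N
= 9000 / 32 = 1125/4 Hz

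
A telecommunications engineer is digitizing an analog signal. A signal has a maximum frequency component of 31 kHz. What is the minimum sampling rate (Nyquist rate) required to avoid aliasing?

By the Nyquist-Shannon sampling theorem,
the minimum sampling rate (Nyquist rate) must be at least 2 * f_max.
Nyquist rate = 2 * 31 kHz = 62 kHz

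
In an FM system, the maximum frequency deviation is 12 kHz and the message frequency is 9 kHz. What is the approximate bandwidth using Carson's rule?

Carson's rule: BW = 2*(delta_f + f_m)
= 2*(12 + 9) kHz = 42 kHz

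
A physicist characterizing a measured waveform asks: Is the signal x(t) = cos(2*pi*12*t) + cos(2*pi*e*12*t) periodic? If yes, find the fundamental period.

f1 = 12 Hz, f2 = 12*e Hz
Ratio f2/f1 = e, which is irrational.
Since the frequency ratio is irrational, no common period exists.
The signal is not periodic.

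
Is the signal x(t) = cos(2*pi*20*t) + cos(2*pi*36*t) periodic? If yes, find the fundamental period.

f1 = 20 Hz, f2 = 36 Hz
Period T1 = 1/20, T2 = 1/36
Ratio T1/T2 = 36/20, which is rational.
The signal is periodic with fundamental period T = 1/GCD(20,36) = 1/4 s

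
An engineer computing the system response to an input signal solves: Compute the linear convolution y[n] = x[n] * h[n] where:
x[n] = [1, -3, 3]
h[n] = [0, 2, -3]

y[n] = sum_k x[k]*h[n-k]. Output length = len(x) + len(h) - 1 = 3 + 3 - 1 = 5.
y[0] = 1*0 = 0
y[1] = -3*0 + 1*2 = 2
y[2] = 3*0 + -3*2 + 1*-3 = -9
y[3] = 3*2 + -3*-3 = 15
y[4] = 3*-3 = -9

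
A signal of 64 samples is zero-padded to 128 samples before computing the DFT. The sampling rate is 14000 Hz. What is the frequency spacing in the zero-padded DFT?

Original DFT: N = 64, resolution = f_s/N = 14000/64 = 875/4 Hz
Zero-padded DFT: N = 128, resolution = f_s/N = 14000/128 = 875/8 Hz
Zero-padding interpolates the spectrum (finer frequency grid)
but does NOT improve the true spectral resolution (ability to resolve close frequencies).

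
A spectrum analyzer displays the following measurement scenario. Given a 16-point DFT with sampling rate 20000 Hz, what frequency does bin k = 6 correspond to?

The frequency of DFT bin k is: f_k = k * f_s / N
f_6 = 6 * 20000 / 16 = 7500 Hz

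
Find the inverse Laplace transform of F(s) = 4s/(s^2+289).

Standard pair: s/(s^2+w^2) <-> cos(wt)*u(t)
With k=4, w=17: f(t) = 4*cos(17t)*u(t)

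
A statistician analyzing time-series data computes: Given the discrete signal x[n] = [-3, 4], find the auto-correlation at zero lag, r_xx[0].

The auto-correlation at zero lag r_xx[0] equals the signal energy.
r_xx[0] = sum of x[n]^2 = (-3)^2 + 4^2
= 9 + 16 = 25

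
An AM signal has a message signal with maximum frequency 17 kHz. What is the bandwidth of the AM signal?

In AM (double-sideband), the bandwidth is twice the message frequency.
BW = 2 * f_m = 2 * 17 kHz = 34 kHz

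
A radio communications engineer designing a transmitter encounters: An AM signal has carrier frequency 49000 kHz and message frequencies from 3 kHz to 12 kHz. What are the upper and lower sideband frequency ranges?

Upper sideband (USB) = fc + [fm_low, fm_high] = 49000 + [3, 12] = [49003, 49012] kHz
Lower sideband (LSB) = fc - [fm_high, fm_low] = 49000 - [12, 3] = [48988, 48997] kHz
Total occupied spectrum: 48988 kHz to 49012 kHz (plus carrier at 49000 kHz)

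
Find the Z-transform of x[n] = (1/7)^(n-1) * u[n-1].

Time-shifting property: if X(z) = Z{x[n]}, then Z{x[n-d]} = z^(-d) * X(z)
X(z) = z/(z - 1/7) for x[n] = (1/7)^n * u[n]
Z{x[n-1]} = z^(-1) * z/(z - 1/7) = 1/(z - 1/7)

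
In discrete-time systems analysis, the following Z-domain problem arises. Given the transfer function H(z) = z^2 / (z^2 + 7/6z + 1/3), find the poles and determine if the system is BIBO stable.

Poles are roots of the denominator: z^2 + 7/6z + 1/3 = 0.
Quadratic formula: z = [-(7/6) +/- sqrt((7/6)^2 - 4*(1/3))] / 2
Discriminant = 49/36 - 4/3 = 1/36; sqrt = 1/6.
z = (-7/6 +/- 1/6) / 2 => z = -1/2 or z = -2/3.
|p1| = 2/3, |p2| = 1/2.
For BIBO stability, all poles must lie inside the unit circle (|p| < 1).
System is STABLE since both |p| < 1.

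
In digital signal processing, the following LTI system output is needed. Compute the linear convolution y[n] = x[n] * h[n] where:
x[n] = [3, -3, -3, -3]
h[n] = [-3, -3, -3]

y[n] = sum_k x[k]*h[n-k]. Output length = len(x) + len(h) - 1 = 4 + 3 - 1 = 6.
y[0] = 3*-3 = -9
y[1] = -3*-3 + 3*-3 = 0
y[2] = -3*-3 + -3*-3 + 3*-3 = 9
y[3] = -3*-3 + -3*-3 + -3*-3 = 27
y[4] = -3*-3 + -3*-3 = 18
y[5] = -3*-3 = 9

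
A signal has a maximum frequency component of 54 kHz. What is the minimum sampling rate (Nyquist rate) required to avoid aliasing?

By the Nyquist-Shannon sampling theorem,
the minimum sampling rate (Nyquist rate) must be at least 2 * f_max.
Nyquist rate = 2 * 54 kHz = 108 kHz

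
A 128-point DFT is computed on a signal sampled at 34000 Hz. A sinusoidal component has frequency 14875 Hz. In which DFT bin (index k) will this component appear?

DFT frequency resolution = f_s/N = 34000/128 = 2125/8 Hz
Bin index k = f_signal / resolution = 14875 / 2125/8 = 56
The signal frequency 14875 Hz falls in DFT bin k = 56.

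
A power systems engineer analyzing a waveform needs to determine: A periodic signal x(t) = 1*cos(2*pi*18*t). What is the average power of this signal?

Average power of A*cos(wt) is A^2/2.
P = 1^2 / 2 = 1/2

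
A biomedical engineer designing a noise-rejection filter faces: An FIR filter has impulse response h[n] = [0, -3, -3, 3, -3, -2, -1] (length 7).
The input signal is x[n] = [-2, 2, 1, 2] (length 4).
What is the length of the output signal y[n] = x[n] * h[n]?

For linear convolution, the output length is:
len(y) = len(x) + len(h) - 1 = 4 + 7 - 1 = 10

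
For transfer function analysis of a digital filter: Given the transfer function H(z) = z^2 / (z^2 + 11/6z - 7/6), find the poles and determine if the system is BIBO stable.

Poles are roots of the denominator: z^2 + 11/6z - 7/6 = 0.
Quadratic formula: z = [-(11/6) +/- sqrt((11/6)^2 - 4*(-7/6))] / 2
Discriminant = 121/36 + 14/3 = 289/36; sqrt = 17/6.
z = (-11/6 +/- 17/6) / 2 => z = 1/2 or z = -7/3.
|p1| = 7/3, |p2| = 1/2.
For BIBO stability, all poles must lie inside the unit circle (|p| < 1).
System is UNSTABLE since at least one |p| >= 1.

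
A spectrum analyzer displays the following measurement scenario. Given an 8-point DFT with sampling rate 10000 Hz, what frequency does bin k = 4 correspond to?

The frequency of DFT bin k is: f_k = k * f_s / N
f_4 = 4 * 10000 / 8 = 5000 Hz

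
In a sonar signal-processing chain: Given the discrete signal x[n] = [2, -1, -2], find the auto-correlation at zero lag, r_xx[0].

The auto-correlation at zero lag r_xx[0] equals the signal energy.
r_xx[0] = sum of x[n]^2 = 2^2 + (-1)^2 + (-2)^2
= 4 + 1 + 4 = 9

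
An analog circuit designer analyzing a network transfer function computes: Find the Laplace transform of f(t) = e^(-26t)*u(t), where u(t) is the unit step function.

Standard Laplace transform pair:
e^(-at)*u(t) <-> 1/(s+a)
With a = 26: L{e^(-26t)*u(t)} = 1/(s+26), ROC: Re(s) > -26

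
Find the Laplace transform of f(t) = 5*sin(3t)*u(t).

Standard pair: sin(wt)*u(t) <-> w/(s^2+w^2)
With w = 3: L{5*sin(3t)*u(t)} = 15/(s^2+9)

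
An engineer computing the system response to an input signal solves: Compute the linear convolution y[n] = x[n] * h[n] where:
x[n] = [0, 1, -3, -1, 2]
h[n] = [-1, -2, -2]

y[n] = sum_k x[k]*h[n-k]. Output length = len(x) + len(h) - 1 = 5 + 3 - 1 = 7.
y[0] = 0*-1 = 0
y[1] = 1*-1 + 0*-2 = -1
y[2] = -3*-1 + 1*-2 + 0*-2 = 1
y[3] = -1*-1 + -3*-2 + 1*-2 = 5
y[4] = 2*-1 + -1*-2 + -3*-2 = 6
y[5] = 2*-2 + -1*-2 = -2
y[6] = 2*-2 = -4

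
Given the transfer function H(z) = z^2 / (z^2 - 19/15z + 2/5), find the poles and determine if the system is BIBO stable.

Poles are roots of the denominator: z^2 - 19/15z + 2/5 = 0.
Quadratic formula: z = [-(-19/15) +/- sqrt((-19/15)^2 - 4*(2/5))] / 2
Discriminant = 361/225 - 8/5 = 1/225; sqrt = 1/15.
z = (19/15 +/- 1/15) / 2 => z = 2/3 or z = 3/5.
|p1| = 3/5, |p2| = 2/3.
For BIBO stability, all poles must lie inside the unit circle (|p| < 1).
System is STABLE since both |p| < 1.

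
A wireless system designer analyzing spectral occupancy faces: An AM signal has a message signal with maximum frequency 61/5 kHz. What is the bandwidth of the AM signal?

In AM (double-sideband), the bandwidth is twice the message frequency.
BW = 2 * f_m = 2 * 61/5 kHz = 122/5 kHz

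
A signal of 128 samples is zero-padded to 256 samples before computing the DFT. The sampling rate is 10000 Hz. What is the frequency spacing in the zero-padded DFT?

Original DFT: N = 128, resolution = f_s/N = 10000/128 = 625/8 Hz
Zero-padded DFT: N = 256, resolution = f_s/N = 10000/256 = 625/16 Hz
Zero-padding interpolates the spectrum (finer frequency grid)
but does NOT improve the true spectral resolution (ability to resolve close frequencies).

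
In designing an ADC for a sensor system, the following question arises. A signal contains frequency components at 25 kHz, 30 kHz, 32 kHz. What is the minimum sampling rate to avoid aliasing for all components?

The highest frequency component is f_max = 32 kHz.
Nyquist rate = 2 * f_max = 2 * 32 kHz = 64 kHz.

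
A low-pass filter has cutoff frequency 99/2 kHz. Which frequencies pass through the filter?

A low-pass filter passes all frequencies below the cutoff frequency 99/2 kHz and attenuates higher frequencies.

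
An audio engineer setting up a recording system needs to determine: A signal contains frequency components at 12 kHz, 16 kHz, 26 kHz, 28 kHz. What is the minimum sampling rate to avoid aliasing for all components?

The highest frequency component is f_max = 28 kHz.
Nyquist rate = 2 * f_max = 2 * 28 kHz = 56 kHz.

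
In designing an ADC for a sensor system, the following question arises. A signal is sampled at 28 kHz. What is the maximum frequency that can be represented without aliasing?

The maximum frequency that can be represented without aliasing
is the Nyquist frequency: f_max = f_s / 2 = 28 kHz / 2 = 14 kHz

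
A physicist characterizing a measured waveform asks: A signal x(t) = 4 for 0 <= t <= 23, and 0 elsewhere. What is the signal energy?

Energy = integral of |x(t)|^2 dt over the signal duration
= 4^2 * 23 = 16 * 23 = 368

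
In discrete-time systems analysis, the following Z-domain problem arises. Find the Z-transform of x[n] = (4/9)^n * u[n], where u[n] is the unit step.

The Z-transform of a^n * u[n] is z/(z-a) for |z| > |a|.
Here a = 4/9, so X(z) = z/(z - (4/9)) = 9z/(9z - 4)
ROC: |z| > 4/9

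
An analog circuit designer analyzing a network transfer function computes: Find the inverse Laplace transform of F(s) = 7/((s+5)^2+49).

Standard pair: w/((s+a)^2+w^2) <-> e^(-at)*sin(wt)*u(t)
With a=5, w=7: f(t) = e^(-5t)*sin(7t)*u(t)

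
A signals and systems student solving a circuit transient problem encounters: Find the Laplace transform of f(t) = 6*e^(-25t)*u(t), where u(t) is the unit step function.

Standard Laplace transform pair:
e^(-at)*u(t) <-> 1/(s+a)
With a = 25: L{6*e^(-25t)*u(t)} = 6/(s+25), ROC: Re(s) > -25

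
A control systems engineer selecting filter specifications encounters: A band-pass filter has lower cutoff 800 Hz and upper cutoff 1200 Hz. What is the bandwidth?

Bandwidth = f_high - f_low
= 1200 Hz - 800 Hz = 400 Hz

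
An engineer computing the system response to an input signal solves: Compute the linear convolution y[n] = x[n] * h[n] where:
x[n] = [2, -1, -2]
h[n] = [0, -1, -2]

y[n] = sum_k x[k]*h[n-k]. Output length = len(x) + len(h) - 1 = 3 + 3 - 1 = 5.
y[0] = 2*0 = 0
y[1] = -1*0 + 2*-1 = -2
y[2] = -2*0 + -1*-1 + 2*-2 = -3
y[3] = -2*-1 + -1*-2 = 4
y[4] = -2*-2 = 4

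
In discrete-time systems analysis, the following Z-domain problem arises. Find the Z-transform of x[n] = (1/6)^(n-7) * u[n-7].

Time-shifting property: if X(z) = Z{x[n]}, then Z{x[n-d]} = z^(-d) * X(z)
X(z) = z/(z - 1/6) for x[n] = (1/6)^n * u[n]
Z{x[n-7]} = z^(-7) * z/(z - 1/6) = z^(-6)/(z - 1/6)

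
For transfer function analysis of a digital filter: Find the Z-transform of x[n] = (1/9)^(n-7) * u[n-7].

Time-shifting property: if X(z) = Z{x[n]}, then Z{x[n-d]} = z^(-d) * X(z)
X(z) = z/(z - 1/9) for x[n] = (1/9)^n * u[n]
Z{x[n-7]} = z^(-7) * z/(z - 1/9) = z^(-6)/(z - 1/9)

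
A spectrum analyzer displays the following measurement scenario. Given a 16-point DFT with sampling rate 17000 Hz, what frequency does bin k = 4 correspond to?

The frequency of DFT bin k is: f_k = k * f_s / N
f_4 = 4 * 17000 / 16 = 4250 Hz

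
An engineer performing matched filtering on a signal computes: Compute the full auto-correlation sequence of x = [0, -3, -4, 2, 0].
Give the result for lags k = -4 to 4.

r_xx[k] = sum_m x[m]*x[m+k], indexed from 0, for k = -4 to 4:
  r_xx[-4] = x[4]*x[0] = 0
  r_xx[-3] = x[3]*x[0] + x[4]*x[1] = 0
  r_xx[-2] = x[2]*x[0] + x[3]*x[1] + x[4]*x[2] = -6
  r_xx[-1] = x[1]*x[0] + x[2]*x[1] + x[3]*x[2] + x[4]*x[3] = 4
  r_xx[0] = x[0]*x[0] + x[1]*x[1] + x[2]*x[2] + x[3]*x[3] + x[4]*x[4] = 29
  r_xx[1] = x[0]*x[1] + x[1]*x[2] + x[2]*x[3] + x[3]*x[4] = 4
  r_xx[2] = x[0]*x[2] + x[1]*x[3] + x[2]*x[4] = -6
  r_xx[3] = x[0]*x[3] + x[1]*x[4] = 0
  r_xx[4] = x[0]*x[4] = 0
r_xx = [0, 0, -6, 4, 29, 4, -6, 0, 0]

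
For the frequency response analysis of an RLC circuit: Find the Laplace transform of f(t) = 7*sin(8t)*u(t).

Standard pair: sin(wt)*u(t) <-> w/(s^2+w^2)
With w = 8: L{7*sin(8t)*u(t)} = 56/(s^2+64)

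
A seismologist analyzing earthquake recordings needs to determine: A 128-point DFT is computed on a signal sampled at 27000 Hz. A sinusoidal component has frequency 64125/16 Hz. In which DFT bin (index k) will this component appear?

DFT frequency resolution = f_s/N = 27000/128 = 3375/16 Hz
Bin index k = f_signal / resolution = 64125/16 / 3375/16 = 19
The signal frequency 64125/16 Hz falls in DFT bin k = 19.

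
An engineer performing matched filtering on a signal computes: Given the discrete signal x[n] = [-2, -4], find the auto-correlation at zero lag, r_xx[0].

The auto-correlation at zero lag r_xx[0] equals the signal energy.
r_xx[0] = sum of x[n]^2 = (-2)^2 + (-4)^2
= 4 + 16 = 20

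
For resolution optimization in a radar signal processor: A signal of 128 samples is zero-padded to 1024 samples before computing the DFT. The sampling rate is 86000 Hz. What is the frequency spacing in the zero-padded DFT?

Original DFT: N = 128, resolution = f_s/N = 86000/128 = 5375/8 Hz
Zero-padded DFT: N = 1024, resolution = f_s/N = 86000/1024 = 5375/64 Hz
Zero-padding interpolates the spectrum (finer frequency grid)
but does NOT improve the true spectral resolution (ability to resolve close frequencies).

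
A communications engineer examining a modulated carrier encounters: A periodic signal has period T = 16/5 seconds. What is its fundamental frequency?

The fundamental frequency is the reciprocal of the period.
f = 1/T = 1/(16/5) = 5/16 Hz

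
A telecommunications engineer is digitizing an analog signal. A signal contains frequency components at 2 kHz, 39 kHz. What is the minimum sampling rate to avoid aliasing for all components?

The highest frequency component is f_max = 39 kHz.
Nyquist rate = 2 * f_max = 2 * 39 kHz = 78 kHz.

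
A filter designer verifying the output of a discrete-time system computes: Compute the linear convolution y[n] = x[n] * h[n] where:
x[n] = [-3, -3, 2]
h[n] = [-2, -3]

y[n] = sum_k x[k]*h[n-k]. Output length = len(x) + len(h) - 1 = 3 + 2 - 1 = 4.
y[0] = -3*-2 = 6
y[1] = -3*-2 + -3*-3 = 15
y[2] = 2*-2 + -3*-3 = 5
y[3] = 2*-3 = -6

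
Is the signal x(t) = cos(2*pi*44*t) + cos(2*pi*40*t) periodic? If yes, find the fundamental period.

f1 = 44 Hz, f2 = 40 Hz
Period T1 = 1/44, T2 = 1/40
Ratio T1/T2 = 40/44, which is rational.
The signal is periodic with fundamental period T = 1/GCD(44,40) = 1/4 s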